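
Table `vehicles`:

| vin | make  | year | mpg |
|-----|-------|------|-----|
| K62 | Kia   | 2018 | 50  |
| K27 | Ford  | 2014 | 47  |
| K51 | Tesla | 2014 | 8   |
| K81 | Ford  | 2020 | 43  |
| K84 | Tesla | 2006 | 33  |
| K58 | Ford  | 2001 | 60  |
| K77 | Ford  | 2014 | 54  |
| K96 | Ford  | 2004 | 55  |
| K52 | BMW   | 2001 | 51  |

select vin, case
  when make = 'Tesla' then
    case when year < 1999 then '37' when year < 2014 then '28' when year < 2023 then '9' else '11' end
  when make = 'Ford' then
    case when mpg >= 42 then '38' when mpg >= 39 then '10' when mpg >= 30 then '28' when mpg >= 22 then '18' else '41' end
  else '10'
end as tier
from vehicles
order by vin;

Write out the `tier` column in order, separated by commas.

38, 9, 10, 38, 10, 38, 38, 28, 38

vin=K27: make='Ford' → inner[mpg >= 42] → 38
vin=K51: make='Tesla' → inner[year < 2023] → 9
vin=K52: make='BMW' → outer ELSE → 10
vin=K58: make='Ford' → inner[mpg >= 42] → 38
vin=K62: make='Kia' → outer ELSE → 10
vin=K77: make='Ford' → inner[mpg >= 42] → 38
vin=K81: make='Ford' → inner[mpg >= 42] → 38
vin=K84: make='Tesla' → inner[year < 2014] → 28
vin=K96: make='Ford' → inner[mpg >= 42] → 38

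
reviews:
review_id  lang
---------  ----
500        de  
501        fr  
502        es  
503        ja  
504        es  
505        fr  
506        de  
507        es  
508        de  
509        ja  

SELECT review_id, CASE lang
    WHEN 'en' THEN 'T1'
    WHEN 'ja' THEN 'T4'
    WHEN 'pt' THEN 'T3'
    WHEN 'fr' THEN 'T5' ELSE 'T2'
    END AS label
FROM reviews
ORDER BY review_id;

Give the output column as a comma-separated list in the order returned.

T2, T5, T2, T4, T2, T5, T2, T2, T2, T4

review_id=500: ELSE → T2
review_id=501: lang='fr' → T5
review_id=502: ELSE → T2
review_id=503: lang='ja' → T4
review_id=504: ELSE → T2
review_id=505: lang='fr' → T5
review_id=506: ELSE → T2
review_id=507: ELSE → T2
review_id=508: ELSE → T2
review_id=509: lang='ja' → T4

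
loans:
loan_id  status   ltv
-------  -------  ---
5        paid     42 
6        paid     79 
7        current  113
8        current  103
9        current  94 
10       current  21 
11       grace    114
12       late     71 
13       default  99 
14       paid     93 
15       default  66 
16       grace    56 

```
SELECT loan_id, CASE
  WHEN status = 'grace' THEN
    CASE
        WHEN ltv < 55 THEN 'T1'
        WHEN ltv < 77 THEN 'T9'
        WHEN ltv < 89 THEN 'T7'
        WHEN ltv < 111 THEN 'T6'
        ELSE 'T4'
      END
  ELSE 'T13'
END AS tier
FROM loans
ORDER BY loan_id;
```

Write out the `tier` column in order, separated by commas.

loan_id=5: status='paid' → outer ELSE → T13
loan_id=6: status='paid' → outer ELSE → T13
loan_id=7: status='current' → outer ELSE → T13
loan_id=8: status='current' → outer ELSE → T13
loan_id=9: status='current' → outer ELSE → T13
loan_id=10: status='current' → outer ELSE → T13
loan_id=11: status='grace' → inner[ELSE] → T4
loan_id=12: status='late' → outer ELSE → T13
loan_id=13: status='default' → outer ELSE → T13
loan_id=14: status='paid' → outer ELSE → T13
loan_id=15: status='default' → outer ELSE → T13
loan_id=16: status='grace' → inner[ltv < 77] → T9

T13, T13, T13, T13, T13, T13, T4, T13, T13, T13, T13, T9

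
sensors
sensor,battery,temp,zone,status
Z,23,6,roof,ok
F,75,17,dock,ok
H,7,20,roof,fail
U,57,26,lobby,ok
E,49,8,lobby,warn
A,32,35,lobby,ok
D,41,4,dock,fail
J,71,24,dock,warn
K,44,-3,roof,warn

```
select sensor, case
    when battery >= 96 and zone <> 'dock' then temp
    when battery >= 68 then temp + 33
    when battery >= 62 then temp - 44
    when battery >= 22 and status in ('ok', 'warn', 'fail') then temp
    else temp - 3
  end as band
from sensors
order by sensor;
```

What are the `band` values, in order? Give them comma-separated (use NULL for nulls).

35, 4, 8, 50, 17, 57, -3, 26, 6

sensor=A: battery >= 22 and status in ('ok', 'warn', 'fail') → 35
sensor=D: battery >= 22 and status in ('ok', 'warn', 'fail') → 4
sensor=E: battery >= 22 and status in ('ok', 'warn', 'fail') → 8
sensor=F: battery >= 68 → 50
sensor=H: ELSE → 17
sensor=J: battery >= 68 → 57
sensor=K: battery >= 22 and status in ('ok', 'warn', 'fail') → -3
sensor=U: battery >= 22 and status in ('ok', 'warn', 'fail') → 26
sensor=Z: battery >= 22 and status in ('ok', 'warn', 'fail') → 6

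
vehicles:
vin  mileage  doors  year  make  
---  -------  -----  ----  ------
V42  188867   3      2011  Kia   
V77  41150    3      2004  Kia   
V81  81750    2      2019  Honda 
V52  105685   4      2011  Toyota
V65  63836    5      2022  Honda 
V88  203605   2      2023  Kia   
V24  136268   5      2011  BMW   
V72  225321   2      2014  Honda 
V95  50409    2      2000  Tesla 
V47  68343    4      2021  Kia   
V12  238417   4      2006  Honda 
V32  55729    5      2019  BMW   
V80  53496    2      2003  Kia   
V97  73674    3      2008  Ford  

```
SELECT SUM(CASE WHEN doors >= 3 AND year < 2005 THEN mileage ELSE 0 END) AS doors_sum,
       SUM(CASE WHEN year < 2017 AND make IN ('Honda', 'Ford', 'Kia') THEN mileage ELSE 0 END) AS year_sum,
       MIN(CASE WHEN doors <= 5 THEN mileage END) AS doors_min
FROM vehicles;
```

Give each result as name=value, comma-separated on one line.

doors_sum=41150, year_sum=820925, doors_min=41150

[doors_sum: doors >= 3 AND year < 2005]
vin=V42: ✗
vin=V77: ✓ → 41150
vin=V81: ✗
vin=V52: ✗
vin=V65: ✗
vin=V88: ✗
vin=V24: ✗
vin=V72: ✗
vin=V95: ✗
vin=V47: ✗
vin=V12: ✗
vin=V32: ✗
vin=V80: ✗
vin=V97: ✗
doors_sum = 41150
—
[year_sum: year < 2017 AND make IN ('Honda', 'Ford', 'Kia')]
vin=V42: ✓ → 188867
vin=V77: ✓ → 41150
vin=V81: ✗
vin=V52: ✗
vin=V65: ✗
vin=V88: ✗
vin=V24: ✗
vin=V72: ✓ → 225321
vin=V95: ✗
vin=V47: ✗
vin=V12: ✓ → 238417
vin=V32: ✗
vin=V80: ✓ → 53496
vin=V97: ✓ → 73674
year_sum = 188867 + 41150 + 225321 + 238417 + 53496 + 73674 = 820925
—
[doors_min: doors <= 5]
vin=V42: ✓ → 188867
vin=V77: ✓ → 41150
vin=V81: ✓ → 81750
vin=V52: ✓ → 105685
vin=V65: ✓ → 63836
vin=V88: ✓ → 203605
vin=V24: ✓ → 136268
vin=V72: ✓ → 225321
vin=V95: ✓ → 50409
vin=V47: ✓ → 68343
vin=V12: ✓ → 238417
vin=V32: ✓ → 55729
vin=V80: ✓ → 53496
vin=V97: ✓ → 73674
doors_min = MIN(188867, 41150, 81750, 105685, 63836, 203605, 136268, 225321, 50409, 68343, 238417, 55729, 53496, 73674) = 41150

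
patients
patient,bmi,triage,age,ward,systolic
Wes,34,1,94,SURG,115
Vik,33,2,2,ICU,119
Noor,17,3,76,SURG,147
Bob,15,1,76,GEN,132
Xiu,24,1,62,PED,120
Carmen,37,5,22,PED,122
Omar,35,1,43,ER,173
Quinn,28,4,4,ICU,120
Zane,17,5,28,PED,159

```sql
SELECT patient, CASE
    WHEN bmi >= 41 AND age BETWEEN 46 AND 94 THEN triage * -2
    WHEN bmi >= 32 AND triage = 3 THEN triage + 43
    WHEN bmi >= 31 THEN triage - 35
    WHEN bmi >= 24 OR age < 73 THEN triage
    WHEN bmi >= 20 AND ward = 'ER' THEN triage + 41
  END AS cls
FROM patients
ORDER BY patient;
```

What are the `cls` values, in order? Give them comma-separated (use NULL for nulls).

NULL, -30, NULL, -34, 4, -33, -34, 1, 5

patient=Bob: (no match → NULL) → NULL
patient=Carmen: bmi >= 31 → -30
patient=Noor: (no match → NULL) → NULL
patient=Omar: bmi >= 31 → -34
patient=Quinn: bmi >= 24 OR age < 73 → 4
patient=Vik: bmi >= 31 → -33
patient=Wes: bmi >= 31 → -34
patient=Xiu: bmi >= 24 OR age < 73 → 1
patient=Zane: bmi >= 24 OR age < 73 → 5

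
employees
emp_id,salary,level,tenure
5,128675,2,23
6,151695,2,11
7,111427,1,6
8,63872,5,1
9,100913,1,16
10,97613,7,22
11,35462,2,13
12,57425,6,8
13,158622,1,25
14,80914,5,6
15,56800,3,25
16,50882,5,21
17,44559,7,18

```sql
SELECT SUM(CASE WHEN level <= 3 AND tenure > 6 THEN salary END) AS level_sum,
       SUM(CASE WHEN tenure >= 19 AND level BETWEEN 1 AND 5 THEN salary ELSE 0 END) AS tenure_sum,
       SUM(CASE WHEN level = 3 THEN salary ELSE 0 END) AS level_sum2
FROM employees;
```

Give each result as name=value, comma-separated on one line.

[level_sum: level <= 3 AND tenure > 6]
emp_id=5: ✓ → 128675
emp_id=6: ✓ → 151695
emp_id=7: ✗
emp_id=8: ✗
emp_id=9: ✓ → 100913
emp_id=10: ✗
emp_id=11: ✓ → 35462
emp_id=12: ✗
emp_id=13: ✓ → 158622
emp_id=14: ✗
emp_id=15: ✓ → 56800
emp_id=16: ✗
emp_id=17: ✗
level_sum = 128675 + 151695 + 100913 + 35462 + 158622 + 56800 = 632167
—
[tenure_sum: tenure >= 19 AND level BETWEEN 1 AND 5]
emp_id=5: ✓ → 128675
emp_id=6: ✗
emp_id=7: ✗
emp_id=8: ✗
emp_id=9: ✗
emp_id=10: ✗
emp_id=11: ✗
emp_id=12: ✗
emp_id=13: ✓ → 158622
emp_id=14: ✗
emp_id=15: ✓ → 56800
emp_id=16: ✓ → 50882
emp_id=17: ✗
tenure_sum = 128675 + 158622 + 56800 + 50882 = 394979
—
[level_sum2: level = 3]
emp_id=5: ✗
emp_id=6: ✗
emp_id=7: ✗
emp_id=8: ✗
emp_id=9: ✗
emp_id=10: ✗
emp_id=11: ✗
emp_id=12: ✗
emp_id=13: ✗
emp_id=14: ✗
emp_id=15: ✓ → 56800
emp_id=16: ✗
emp_id=17: ✗
level_sum2 = 56800

level_sum=632167, tenure_sum=394979, level_sum2=56800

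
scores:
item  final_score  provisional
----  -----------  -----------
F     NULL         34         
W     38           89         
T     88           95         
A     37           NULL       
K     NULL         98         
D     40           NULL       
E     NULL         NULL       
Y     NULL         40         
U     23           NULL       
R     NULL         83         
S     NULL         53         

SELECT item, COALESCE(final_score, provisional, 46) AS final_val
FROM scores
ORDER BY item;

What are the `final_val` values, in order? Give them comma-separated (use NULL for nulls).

37, 40, 46, 34, 98, 83, 53, 88, 23, 38, 40

item=A: final_score=37 → 37
item=D: final_score=40 → 40
item=E: final_score=NULL, provisional=NULL, → literal 46 → 46
item=F: final_score=NULL, provisional=34 → 34
item=K: final_score=NULL, provisional=98 → 98
item=R: final_score=NULL, provisional=83 → 83
item=S: final_score=NULL, provisional=53 → 53
item=T: final_score=88 → 88
item=U: final_score=23 → 23
item=W: final_score=38 → 38
item=Y: final_score=NULL, provisional=40 → 40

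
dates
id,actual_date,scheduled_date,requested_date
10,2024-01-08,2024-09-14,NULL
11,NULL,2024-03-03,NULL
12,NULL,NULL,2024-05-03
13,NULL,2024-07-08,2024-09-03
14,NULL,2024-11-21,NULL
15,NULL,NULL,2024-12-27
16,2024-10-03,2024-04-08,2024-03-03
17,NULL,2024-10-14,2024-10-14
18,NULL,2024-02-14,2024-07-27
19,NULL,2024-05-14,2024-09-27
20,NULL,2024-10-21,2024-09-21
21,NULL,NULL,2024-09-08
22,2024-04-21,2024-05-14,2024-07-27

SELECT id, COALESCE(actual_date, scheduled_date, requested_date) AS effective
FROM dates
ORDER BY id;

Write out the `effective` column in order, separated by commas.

id=10: actual_date=2024-01-08 → 2024-01-08
id=11: actual_date=NULL, scheduled_date=2024-03-03 → 2024-03-03
id=12: actual_date=NULL, scheduled_date=NULL, requested_date=2024-05-03 → 2024-05-03
id=13: actual_date=NULL, scheduled_date=2024-07-08 → 2024-07-08
id=14: actual_date=NULL, scheduled_date=2024-11-21 → 2024-11-21
id=15: actual_date=NULL, scheduled_date=NULL, requested_date=2024-12-27 → 2024-12-27
id=16: actual_date=2024-10-03 → 2024-10-03
id=17: actual_date=NULL, scheduled_date=2024-10-14 → 2024-10-14
id=18: actual_date=NULL, scheduled_date=2024-02-14 → 2024-02-14
id=19: actual_date=NULL, scheduled_date=2024-05-14 → 2024-05-14
id=20: actual_date=NULL, scheduled_date=2024-10-21 → 2024-10-21
id=21: actual_date=NULL, scheduled_date=NULL, requested_date=2024-09-08 → 2024-09-08
id=22: actual_date=2024-04-21 → 2024-04-21

2024-01-08, 2024-03-03, 2024-05-03, 2024-07-08, 2024-11-21, 2024-12-27, 2024-10-03, 2024-10-14, 2024-02-14, 2024-05-14, 2024-10-21, 2024-09-08, 2024-04-21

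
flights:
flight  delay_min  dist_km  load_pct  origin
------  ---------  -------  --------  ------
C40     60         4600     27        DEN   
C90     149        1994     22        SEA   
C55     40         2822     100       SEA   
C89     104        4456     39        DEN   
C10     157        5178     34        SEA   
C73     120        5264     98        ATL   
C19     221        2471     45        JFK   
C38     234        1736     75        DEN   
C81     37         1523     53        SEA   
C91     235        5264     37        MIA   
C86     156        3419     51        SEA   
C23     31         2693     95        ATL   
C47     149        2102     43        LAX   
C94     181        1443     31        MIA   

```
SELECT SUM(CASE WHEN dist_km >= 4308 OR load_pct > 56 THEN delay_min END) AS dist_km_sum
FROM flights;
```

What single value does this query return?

981

flight=C40: ✓ → 60
flight=C90: ✗
flight=C55: ✓ → 40
flight=C89: ✓ → 104
flight=C10: ✓ → 157
flight=C73: ✓ → 120
flight=C19: ✗
flight=C38: ✓ → 234
flight=C81: ✗
flight=C91: ✓ → 235
flight=C86: ✗
flight=C23: ✓ → 31
flight=C47: ✗
flight=C94: ✗
dist_km_sum = 60 + 40 + 104 + 157 + 120 + 234 + 235 + 31 = 981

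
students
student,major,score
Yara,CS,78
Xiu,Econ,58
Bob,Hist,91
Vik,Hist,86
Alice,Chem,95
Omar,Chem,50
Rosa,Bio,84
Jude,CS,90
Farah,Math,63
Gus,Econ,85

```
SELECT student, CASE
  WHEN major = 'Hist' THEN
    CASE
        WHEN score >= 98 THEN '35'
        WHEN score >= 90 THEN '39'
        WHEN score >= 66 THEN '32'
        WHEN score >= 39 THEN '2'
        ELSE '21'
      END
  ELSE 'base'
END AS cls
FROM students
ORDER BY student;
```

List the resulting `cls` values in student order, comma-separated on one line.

base, 39, base, base, base, base, base, 32, base, base

student=Alice: major='Chem' → outer ELSE → base
student=Bob: major='Hist' → inner[score >= 90] → 39
student=Farah: major='Math' → outer ELSE → base
student=Gus: major='Econ' → outer ELSE → base
student=Jude: major='CS' → outer ELSE → base
student=Omar: major='Chem' → outer ELSE → base
student=Rosa: major='Bio' → outer ELSE → base
student=Vik: major='Hist' → inner[score >= 66] → 32
student=Xiu: major='Econ' → outer ELSE → base
student=Yara: major='CS' → outer ELSE → base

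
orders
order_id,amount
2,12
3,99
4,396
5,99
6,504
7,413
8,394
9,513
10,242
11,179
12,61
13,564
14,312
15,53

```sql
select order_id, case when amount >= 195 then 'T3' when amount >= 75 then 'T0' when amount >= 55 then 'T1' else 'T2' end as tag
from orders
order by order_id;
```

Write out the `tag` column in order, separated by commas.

order_id=2: ELSE → T2
order_id=3: amount >= 75 → T0
order_id=4: amount >= 195 → T3
order_id=5: amount >= 75 → T0
order_id=6: amount >= 195 → T3
order_id=7: amount >= 195 → T3
order_id=8: amount >= 195 → T3
order_id=9: amount >= 195 → T3
order_id=10: amount >= 195 → T3
order_id=11: amount >= 75 → T0
order_id=12: amount >= 55 → T1
order_id=13: amount >= 195 → T3
order_id=14: amount >= 195 → T3
order_id=15: ELSE → T2

T2, T0, T3, T0, T3, T3, T3, T3, T3, T0, T1, T3, T3, T2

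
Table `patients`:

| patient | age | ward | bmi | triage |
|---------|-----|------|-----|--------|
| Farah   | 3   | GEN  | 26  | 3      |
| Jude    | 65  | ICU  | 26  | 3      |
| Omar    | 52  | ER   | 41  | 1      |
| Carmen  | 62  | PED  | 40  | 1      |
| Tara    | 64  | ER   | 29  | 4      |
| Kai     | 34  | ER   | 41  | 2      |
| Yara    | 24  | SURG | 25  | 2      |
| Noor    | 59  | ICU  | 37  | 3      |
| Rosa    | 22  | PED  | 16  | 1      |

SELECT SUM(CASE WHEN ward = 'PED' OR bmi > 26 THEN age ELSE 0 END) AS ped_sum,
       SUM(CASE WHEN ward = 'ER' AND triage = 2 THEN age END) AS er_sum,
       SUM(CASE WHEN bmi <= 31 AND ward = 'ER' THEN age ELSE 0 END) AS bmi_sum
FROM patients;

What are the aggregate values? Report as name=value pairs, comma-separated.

ped_sum=293, er_sum=34, bmi_sum=64

[ped_sum: ward = 'PED' OR bmi > 26]
patient=Farah: ✗
patient=Jude: ✗
patient=Omar: ✓ → 52
patient=Carmen: ✓ → 62
patient=Tara: ✓ → 64
patient=Kai: ✓ → 34
patient=Yara: ✗
patient=Noor: ✓ → 59
patient=Rosa: ✓ → 22
ped_sum = 52 + 62 + 64 + 34 + 59 + 22 = 293
—
[er_sum: ward = 'ER' AND triage = 2]
patient=Farah: ✗
patient=Jude: ✗
patient=Omar: ✗
patient=Carmen: ✗
patient=Tara: ✗
patient=Kai: ✓ → 34
patient=Yara: ✗
patient=Noor: ✗
patient=Rosa: ✗
er_sum = 34
—
[bmi_sum: bmi <= 31 AND ward = 'ER']
patient=Farah: ✗
patient=Jude: ✗
patient=Omar: ✗
patient=Carmen: ✗
patient=Tara: ✓ → 64
patient=Kai: ✗
patient=Yara: ✗
patient=Noor: ✗
patient=Rosa: ✗
bmi_sum = 64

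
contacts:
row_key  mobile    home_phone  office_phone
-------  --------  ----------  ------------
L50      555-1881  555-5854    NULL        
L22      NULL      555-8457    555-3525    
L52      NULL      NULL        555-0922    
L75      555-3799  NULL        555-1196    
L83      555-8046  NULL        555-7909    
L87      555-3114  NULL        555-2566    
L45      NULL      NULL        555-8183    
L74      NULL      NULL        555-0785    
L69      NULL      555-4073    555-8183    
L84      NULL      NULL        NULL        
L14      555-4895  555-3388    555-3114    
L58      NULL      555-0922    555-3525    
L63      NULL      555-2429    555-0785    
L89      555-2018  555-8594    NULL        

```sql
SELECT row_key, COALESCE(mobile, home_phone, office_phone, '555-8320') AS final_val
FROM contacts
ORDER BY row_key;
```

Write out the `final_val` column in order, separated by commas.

555-4895, 555-8457, 555-8183, 555-1881, 555-0922, 555-0922, 555-2429, 555-4073, 555-0785, 555-3799, 555-8046, 555-8320, 555-3114, 555-2018

row_key=L14: mobile=555-4895 → 555-4895
row_key=L22: mobile=NULL, home_phone=555-8457 → 555-8457
row_key=L45: mobile=NULL, home_phone=NULL, office_phone=555-8183 → 555-8183
row_key=L50: mobile=555-1881 → 555-1881
row_key=L52: mobile=NULL, home_phone=NULL, office_phone=555-0922 → 555-0922
row_key=L58: mobile=NULL, home_phone=555-0922 → 555-0922
row_key=L63: mobile=NULL, home_phone=555-2429 → 555-2429
row_key=L69: mobile=NULL, home_phone=555-4073 → 555-4073
row_key=L74: mobile=NULL, home_phone=NULL, office_phone=555-0785 → 555-0785
row_key=L75: mobile=555-3799 → 555-3799
row_key=L83: mobile=555-8046 → 555-8046
row_key=L84: mobile=NULL, home_phone=NULL, office_phone=NULL, → literal 555-8320 → 555-8320
row_key=L87: mobile=555-3114 → 555-3114
row_key=L89: mobile=555-2018 → 555-2018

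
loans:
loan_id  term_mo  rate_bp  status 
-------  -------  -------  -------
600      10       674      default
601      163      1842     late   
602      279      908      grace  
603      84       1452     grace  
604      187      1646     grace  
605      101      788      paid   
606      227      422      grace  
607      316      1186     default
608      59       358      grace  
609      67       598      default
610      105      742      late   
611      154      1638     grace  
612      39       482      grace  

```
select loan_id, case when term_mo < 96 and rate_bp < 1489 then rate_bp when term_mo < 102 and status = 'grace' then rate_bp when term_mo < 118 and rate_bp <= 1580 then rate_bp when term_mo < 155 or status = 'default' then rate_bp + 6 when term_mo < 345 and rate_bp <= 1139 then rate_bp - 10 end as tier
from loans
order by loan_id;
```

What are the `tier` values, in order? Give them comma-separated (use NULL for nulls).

674, NULL, 898, 1452, NULL, 788, 412, 1192, 358, 598, 742, 1644, 482

loan_id=600: term_mo < 96 and rate_bp < 1489 → 674
loan_id=601: (no match → NULL) → NULL
loan_id=602: term_mo < 345 and rate_bp <= 1139 → 898
loan_id=603: term_mo < 96 and rate_bp < 1489 → 1452
loan_id=604: (no match → NULL) → NULL
loan_id=605: term_mo < 118 and rate_bp <= 1580 → 788
loan_id=606: term_mo < 345 and rate_bp <= 1139 → 412
loan_id=607: term_mo < 155 or status = 'default' → 1192
loan_id=608: term_mo < 96 and rate_bp < 1489 → 358
loan_id=609: term_mo < 96 and rate_bp < 1489 → 598
loan_id=610: term_mo < 118 and rate_bp <= 1580 → 742
loan_id=611: term_mo < 155 or status = 'default' → 1644
loan_id=612: term_mo < 96 and rate_bp < 1489 → 482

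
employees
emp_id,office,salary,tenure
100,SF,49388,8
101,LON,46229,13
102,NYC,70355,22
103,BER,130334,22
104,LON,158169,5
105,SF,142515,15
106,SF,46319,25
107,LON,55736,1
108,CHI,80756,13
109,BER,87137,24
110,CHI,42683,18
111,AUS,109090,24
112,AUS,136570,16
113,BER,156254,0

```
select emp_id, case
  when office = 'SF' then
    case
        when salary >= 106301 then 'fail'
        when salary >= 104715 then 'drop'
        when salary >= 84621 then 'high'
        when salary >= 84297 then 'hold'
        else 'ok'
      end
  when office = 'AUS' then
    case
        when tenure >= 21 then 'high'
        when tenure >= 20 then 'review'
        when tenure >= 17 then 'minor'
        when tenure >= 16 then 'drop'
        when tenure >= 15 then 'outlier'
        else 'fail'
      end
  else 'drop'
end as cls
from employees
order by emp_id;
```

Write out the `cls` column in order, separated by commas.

ok, drop, drop, drop, drop, fail, ok, drop, drop, drop, drop, high, drop, drop

emp_id=100: office='SF' → inner[ELSE] → ok
emp_id=101: office='LON' → outer ELSE → drop
emp_id=102: office='NYC' → outer ELSE → drop
emp_id=103: office='BER' → outer ELSE → drop
emp_id=104: office='LON' → outer ELSE → drop
emp_id=105: office='SF' → inner[salary >= 106301] → fail
emp_id=106: office='SF' → inner[ELSE] → ok
emp_id=107: office='LON' → outer ELSE → drop
emp_id=108: office='CHI' → outer ELSE → drop
emp_id=109: office='BER' → outer ELSE → drop
emp_id=110: office='CHI' → outer ELSE → drop
emp_id=111: office='AUS' → inner[tenure >= 21] → high
emp_id=112: office='AUS' → inner[tenure >= 16] → drop
emp_id=113: office='BER' → outer ELSE → drop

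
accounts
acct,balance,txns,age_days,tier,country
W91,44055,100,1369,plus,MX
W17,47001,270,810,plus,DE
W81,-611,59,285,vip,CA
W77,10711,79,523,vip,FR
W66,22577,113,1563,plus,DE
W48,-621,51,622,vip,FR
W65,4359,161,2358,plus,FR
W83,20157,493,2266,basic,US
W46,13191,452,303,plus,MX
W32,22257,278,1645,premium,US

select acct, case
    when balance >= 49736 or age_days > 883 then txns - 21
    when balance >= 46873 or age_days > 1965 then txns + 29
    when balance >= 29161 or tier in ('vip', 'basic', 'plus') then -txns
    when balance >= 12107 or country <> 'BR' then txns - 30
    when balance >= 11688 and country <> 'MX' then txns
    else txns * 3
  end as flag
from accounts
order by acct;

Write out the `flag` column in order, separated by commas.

299, 257, -452, -51, 140, 92, -79, -59, 472, 79

acct=W17: balance >= 46873 or age_days > 1965 → 299
acct=W32: balance >= 49736 or age_days > 883 → 257
acct=W46: balance >= 29161 or tier in ('vip', 'basic', 'plus') → -452
acct=W48: balance >= 29161 or tier in ('vip', 'basic', 'plus') → -51
acct=W65: balance >= 49736 or age_days > 883 → 140
acct=W66: balance >= 49736 or age_days > 883 → 92
acct=W77: balance >= 29161 or tier in ('vip', 'basic', 'plus') → -79
acct=W81: balance >= 29161 or tier in ('vip', 'basic', 'plus') → -59
acct=W83: balance >= 49736 or age_days > 883 → 472
acct=W91: balance >= 49736 or age_days > 883 → 79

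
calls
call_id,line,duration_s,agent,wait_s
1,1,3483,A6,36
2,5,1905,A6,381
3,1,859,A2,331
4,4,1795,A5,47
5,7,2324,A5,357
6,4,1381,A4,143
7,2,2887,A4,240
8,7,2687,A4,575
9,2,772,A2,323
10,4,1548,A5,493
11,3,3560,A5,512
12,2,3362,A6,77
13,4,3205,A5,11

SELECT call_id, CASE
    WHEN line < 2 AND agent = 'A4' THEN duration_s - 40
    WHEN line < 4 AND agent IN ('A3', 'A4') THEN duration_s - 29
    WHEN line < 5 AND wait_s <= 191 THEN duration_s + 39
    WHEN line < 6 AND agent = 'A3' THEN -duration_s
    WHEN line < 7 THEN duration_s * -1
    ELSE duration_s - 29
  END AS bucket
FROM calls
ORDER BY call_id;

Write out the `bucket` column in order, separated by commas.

call_id=1: line < 5 AND wait_s <= 191 → 3522
call_id=2: line < 7 → -1905
call_id=3: line < 7 → -859
call_id=4: line < 5 AND wait_s <= 191 → 1834
call_id=5: ELSE → 2295
call_id=6: line < 5 AND wait_s <= 191 → 1420
call_id=7: line < 4 AND agent IN ('A3', 'A4') → 2858
call_id=8: ELSE → 2658
call_id=9: line < 7 → -772
call_id=10: line < 7 → -1548
call_id=11: line < 7 → -3560
call_id=12: line < 5 AND wait_s <= 191 → 3401
call_id=13: line < 5 AND wait_s <= 191 → 3244

3522, -1905, -859, 1834, 2295, 1420, 2858, 2658, -772, -1548, -3560, 3401, 3244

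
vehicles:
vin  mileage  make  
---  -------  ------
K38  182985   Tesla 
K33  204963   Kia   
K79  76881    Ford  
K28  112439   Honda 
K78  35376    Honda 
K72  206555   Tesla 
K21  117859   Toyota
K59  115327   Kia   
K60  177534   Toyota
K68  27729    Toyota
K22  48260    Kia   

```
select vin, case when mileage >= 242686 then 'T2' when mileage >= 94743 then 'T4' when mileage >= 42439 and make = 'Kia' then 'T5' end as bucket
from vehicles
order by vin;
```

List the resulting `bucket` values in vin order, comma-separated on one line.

vin=K21: mileage >= 94743 → T4
vin=K22: mileage >= 42439 and make = 'Kia' → T5
vin=K28: mileage >= 94743 → T4
vin=K33: mileage >= 94743 → T4
vin=K38: mileage >= 94743 → T4
vin=K59: mileage >= 94743 → T4
vin=K60: mileage >= 94743 → T4
vin=K68: (no match → NULL) → NULL
vin=K72: mileage >= 94743 → T4
vin=K78: (no match → NULL) → NULL
vin=K79: (no match → NULL) → NULL

T4, T5, T4, T4, T4, T4, T4, NULL, T4, NULL, NULL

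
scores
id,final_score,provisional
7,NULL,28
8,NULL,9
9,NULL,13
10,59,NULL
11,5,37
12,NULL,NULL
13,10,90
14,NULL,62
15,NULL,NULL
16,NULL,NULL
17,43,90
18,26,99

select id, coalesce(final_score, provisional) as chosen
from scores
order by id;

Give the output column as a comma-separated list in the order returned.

id=7: final_score=NULL, provisional=28 → 28
id=8: final_score=NULL, provisional=9 → 9
id=9: final_score=NULL, provisional=13 → 13
id=10: final_score=59 → 59
id=11: final_score=5 → 5
id=12: final_score=NULL, provisional=NULL (all NULL) → NULL
id=13: final_score=10 → 10
id=14: final_score=NULL, provisional=62 → 62
id=15: final_score=NULL, provisional=NULL (all NULL) → NULL
id=16: final_score=NULL, provisional=NULL (all NULL) → NULL
id=17: final_score=43 → 43
id=18: final_score=26 → 26

28, 9, 13, 59, 5, NULL, 10, 62, NULL, NULL, 43, 26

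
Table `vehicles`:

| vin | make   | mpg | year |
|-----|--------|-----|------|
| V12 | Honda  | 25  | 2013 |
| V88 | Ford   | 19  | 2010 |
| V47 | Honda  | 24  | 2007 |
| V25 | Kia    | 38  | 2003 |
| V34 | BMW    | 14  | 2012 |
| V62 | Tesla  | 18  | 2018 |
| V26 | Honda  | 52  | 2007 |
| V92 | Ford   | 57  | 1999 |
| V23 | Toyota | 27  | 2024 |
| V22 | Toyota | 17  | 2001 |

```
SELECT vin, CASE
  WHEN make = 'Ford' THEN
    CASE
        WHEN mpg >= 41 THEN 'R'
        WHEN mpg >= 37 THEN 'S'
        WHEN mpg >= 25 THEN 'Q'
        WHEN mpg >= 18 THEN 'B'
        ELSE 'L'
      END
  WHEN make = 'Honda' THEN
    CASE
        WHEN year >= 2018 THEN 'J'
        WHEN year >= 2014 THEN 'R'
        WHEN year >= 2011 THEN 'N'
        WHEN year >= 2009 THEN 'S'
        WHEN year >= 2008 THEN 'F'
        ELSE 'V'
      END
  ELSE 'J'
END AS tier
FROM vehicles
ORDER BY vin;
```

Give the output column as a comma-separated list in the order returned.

N, J, J, J, V, J, V, J, B, R

vin=V12: make='Honda' → inner[year >= 2011] → N
vin=V22: make='Toyota' → outer ELSE → J
vin=V23: make='Toyota' → outer ELSE → J
vin=V25: make='Kia' → outer ELSE → J
vin=V26: make='Honda' → inner[ELSE] → V
vin=V34: make='BMW' → outer ELSE → J
vin=V47: make='Honda' → inner[ELSE] → V
vin=V62: make='Tesla' → outer ELSE → J
vin=V88: make='Ford' → inner[mpg >= 18] → B
vin=V92: make='Ford' → inner[mpg >= 41] → R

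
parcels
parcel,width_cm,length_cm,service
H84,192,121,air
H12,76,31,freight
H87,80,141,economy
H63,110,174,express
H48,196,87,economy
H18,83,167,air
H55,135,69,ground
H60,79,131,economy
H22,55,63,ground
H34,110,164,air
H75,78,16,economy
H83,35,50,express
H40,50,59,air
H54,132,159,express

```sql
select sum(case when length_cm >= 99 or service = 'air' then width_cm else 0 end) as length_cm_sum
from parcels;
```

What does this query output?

parcel=H84: ✓ → 192
parcel=H12: ✗
parcel=H87: ✓ → 80
parcel=H63: ✓ → 110
parcel=H48: ✗
parcel=H18: ✓ → 83
parcel=H55: ✗
parcel=H60: ✓ → 79
parcel=H22: ✗
parcel=H34: ✓ → 110
parcel=H75: ✗
parcel=H83: ✗
parcel=H40: ✓ → 50
parcel=H54: ✓ → 132
length_cm_sum = 192 + 80 + 110 + 83 + 79 + 110 + 50 + 132 = 836

836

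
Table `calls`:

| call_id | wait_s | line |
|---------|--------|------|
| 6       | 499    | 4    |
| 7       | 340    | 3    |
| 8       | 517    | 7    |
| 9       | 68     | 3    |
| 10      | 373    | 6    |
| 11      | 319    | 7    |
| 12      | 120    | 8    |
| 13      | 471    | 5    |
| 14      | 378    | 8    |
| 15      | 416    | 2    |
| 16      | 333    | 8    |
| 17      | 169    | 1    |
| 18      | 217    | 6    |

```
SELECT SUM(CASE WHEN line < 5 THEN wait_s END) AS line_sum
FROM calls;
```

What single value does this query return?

1492

call_id=6: ✓ → 499
call_id=7: ✓ → 340
call_id=8: ✗
call_id=9: ✓ → 68
call_id=10: ✗
call_id=11: ✗
call_id=12: ✗
call_id=13: ✗
call_id=14: ✗
call_id=15: ✓ → 416
call_id=16: ✗
call_id=17: ✓ → 169
call_id=18: ✗
line_sum = 499 + 340 + 68 + 416 + 169 = 1492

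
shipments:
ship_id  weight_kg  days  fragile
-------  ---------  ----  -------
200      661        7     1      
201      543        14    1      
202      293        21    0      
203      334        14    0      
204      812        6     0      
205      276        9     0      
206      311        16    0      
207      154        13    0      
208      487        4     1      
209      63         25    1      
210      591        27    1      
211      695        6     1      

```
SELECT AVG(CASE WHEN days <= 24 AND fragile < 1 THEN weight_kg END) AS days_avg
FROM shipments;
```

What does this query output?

ship_id=200: ✗
ship_id=201: ✗
ship_id=202: ✓ → 293
ship_id=203: ✓ → 334
ship_id=204: ✓ → 812
ship_id=205: ✓ → 276
ship_id=206: ✓ → 311
ship_id=207: ✓ → 154
ship_id=208: ✗
ship_id=209: ✗
ship_id=210: ✗
ship_id=211: ✗
days_avg = (293 + 334 + 812 + 276 + 311 + 154) / 6 = 363.3333333333

363.3333333333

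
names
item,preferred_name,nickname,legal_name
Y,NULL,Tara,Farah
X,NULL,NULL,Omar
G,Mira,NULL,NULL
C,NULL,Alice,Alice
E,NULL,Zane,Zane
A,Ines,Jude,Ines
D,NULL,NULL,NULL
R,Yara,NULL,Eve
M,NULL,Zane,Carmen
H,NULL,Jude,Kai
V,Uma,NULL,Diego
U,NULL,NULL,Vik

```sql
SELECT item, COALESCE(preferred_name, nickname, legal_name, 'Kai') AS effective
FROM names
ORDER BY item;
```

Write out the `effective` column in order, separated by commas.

Ines, Alice, Kai, Zane, Mira, Jude, Zane, Yara, Vik, Uma, Omar, Tara

item=A: preferred_name=Ines → Ines
item=C: preferred_name=NULL, nickname=Alice → Alice
item=D: preferred_name=NULL, nickname=NULL, legal_name=NULL, → literal Kai → Kai
item=E: preferred_name=NULL, nickname=Zane → Zane
item=G: preferred_name=Mira → Mira
item=H: preferred_name=NULL, nickname=Jude → Jude
item=M: preferred_name=NULL, nickname=Zane → Zane
item=R: preferred_name=Yara → Yara
item=U: preferred_name=NULL, nickname=NULL, legal_name=Vik → Vik
item=V: preferred_name=Uma → Uma
item=X: preferred_name=NULL, nickname=NULL, legal_name=Omar → Omar
item=Y: preferred_name=NULL, nickname=Tara → Tara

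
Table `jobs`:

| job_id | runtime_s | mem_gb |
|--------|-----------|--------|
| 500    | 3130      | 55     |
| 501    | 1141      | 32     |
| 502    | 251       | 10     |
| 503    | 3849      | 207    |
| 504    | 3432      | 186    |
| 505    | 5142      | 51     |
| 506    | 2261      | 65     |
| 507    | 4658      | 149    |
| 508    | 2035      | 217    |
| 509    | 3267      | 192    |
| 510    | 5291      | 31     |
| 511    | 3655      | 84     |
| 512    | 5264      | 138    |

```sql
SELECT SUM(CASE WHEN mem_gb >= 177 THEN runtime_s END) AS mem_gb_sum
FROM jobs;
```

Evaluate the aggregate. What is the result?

job_id=500: ✗
job_id=501: ✗
job_id=502: ✗
job_id=503: ✓ → 3849
job_id=504: ✓ → 3432
job_id=505: ✗
job_id=506: ✗
job_id=507: ✗
job_id=508: ✓ → 2035
job_id=509: ✓ → 3267
job_id=510: ✗
job_id=511: ✗
job_id=512: ✗
mem_gb_sum = 3849 + 3432 + 2035 + 3267 = 12583

12583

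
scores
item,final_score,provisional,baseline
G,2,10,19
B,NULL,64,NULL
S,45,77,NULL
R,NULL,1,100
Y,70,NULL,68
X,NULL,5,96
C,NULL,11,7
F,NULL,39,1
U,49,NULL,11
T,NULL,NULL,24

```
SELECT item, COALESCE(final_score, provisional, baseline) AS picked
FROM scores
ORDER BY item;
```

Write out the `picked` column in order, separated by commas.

64, 11, 39, 2, 1, 45, 24, 49, 5, 70

item=B: final_score=NULL, provisional=64 → 64
item=C: final_score=NULL, provisional=11 → 11
item=F: final_score=NULL, provisional=39 → 39
item=G: final_score=2 → 2
item=R: final_score=NULL, provisional=1 → 1
item=S: final_score=45 → 45
item=T: final_score=NULL, provisional=NULL, baseline=24 → 24
item=U: final_score=49 → 49
item=X: final_score=NULL, provisional=5 → 5
item=Y: final_score=70 → 70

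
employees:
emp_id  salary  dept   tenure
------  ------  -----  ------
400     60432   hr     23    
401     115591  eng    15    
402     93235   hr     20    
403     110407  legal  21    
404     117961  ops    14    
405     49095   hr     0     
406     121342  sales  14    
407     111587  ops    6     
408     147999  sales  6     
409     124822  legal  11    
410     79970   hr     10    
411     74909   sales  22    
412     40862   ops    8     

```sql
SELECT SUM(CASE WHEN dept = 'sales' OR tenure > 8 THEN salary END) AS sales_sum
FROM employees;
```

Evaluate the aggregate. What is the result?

1046668

emp_id=400: ✓ → 60432
emp_id=401: ✓ → 115591
emp_id=402: ✓ → 93235
emp_id=403: ✓ → 110407
emp_id=404: ✓ → 117961
emp_id=405: ✗
emp_id=406: ✓ → 121342
emp_id=407: ✗
emp_id=408: ✓ → 147999
emp_id=409: ✓ → 124822
emp_id=410: ✓ → 79970
emp_id=411: ✓ → 74909
emp_id=412: ✗
sales_sum = 60432 + 115591 + 93235 + 110407 + 117961 + 121342 + 147999 + 124822 + 79970 + 74909 = 1046668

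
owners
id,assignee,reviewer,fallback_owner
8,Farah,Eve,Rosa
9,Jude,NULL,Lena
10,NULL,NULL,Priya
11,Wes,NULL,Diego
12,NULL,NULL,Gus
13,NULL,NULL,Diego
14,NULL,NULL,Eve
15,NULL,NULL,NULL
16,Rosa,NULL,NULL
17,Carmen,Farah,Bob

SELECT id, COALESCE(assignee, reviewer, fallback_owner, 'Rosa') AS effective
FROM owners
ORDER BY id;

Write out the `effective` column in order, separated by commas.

id=8: assignee=Farah → Farah
id=9: assignee=Jude → Jude
id=10: assignee=NULL, reviewer=NULL, fallback_owner=Priya → Priya
id=11: assignee=Wes → Wes
id=12: assignee=NULL, reviewer=NULL, fallback_owner=Gus → Gus
id=13: assignee=NULL, reviewer=NULL, fallback_owner=Diego → Diego
id=14: assignee=NULL, reviewer=NULL, fallback_owner=Eve → Eve
id=15: assignee=NULL, reviewer=NULL, fallback_owner=NULL, → literal Rosa → Rosa
id=16: assignee=Rosa → Rosa
id=17: assignee=Carmen → Carmen

Farah, Jude, Priya, Wes, Gus, Diego, Eve, Rosa, Rosa, Carmen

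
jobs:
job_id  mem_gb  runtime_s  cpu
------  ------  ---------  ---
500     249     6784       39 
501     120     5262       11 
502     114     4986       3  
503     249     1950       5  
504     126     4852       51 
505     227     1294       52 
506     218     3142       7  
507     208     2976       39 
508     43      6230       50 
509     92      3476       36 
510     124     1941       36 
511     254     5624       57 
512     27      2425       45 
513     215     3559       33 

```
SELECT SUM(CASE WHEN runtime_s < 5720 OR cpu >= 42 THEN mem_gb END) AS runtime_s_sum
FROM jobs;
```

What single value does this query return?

2017

job_id=500: ✗
job_id=501: ✓ → 120
job_id=502: ✓ → 114
job_id=503: ✓ → 249
job_id=504: ✓ → 126
job_id=505: ✓ → 227
job_id=506: ✓ → 218
job_id=507: ✓ → 208
job_id=508: ✓ → 43
job_id=509: ✓ → 92
job_id=510: ✓ → 124
job_id=511: ✓ → 254
job_id=512: ✓ → 27
job_id=513: ✓ → 215
runtime_s_sum = 120 + 114 + 249 + 126 + 227 + 218 + 208 + 43 + 92 + 124 + 254 + 27 + 215 = 2017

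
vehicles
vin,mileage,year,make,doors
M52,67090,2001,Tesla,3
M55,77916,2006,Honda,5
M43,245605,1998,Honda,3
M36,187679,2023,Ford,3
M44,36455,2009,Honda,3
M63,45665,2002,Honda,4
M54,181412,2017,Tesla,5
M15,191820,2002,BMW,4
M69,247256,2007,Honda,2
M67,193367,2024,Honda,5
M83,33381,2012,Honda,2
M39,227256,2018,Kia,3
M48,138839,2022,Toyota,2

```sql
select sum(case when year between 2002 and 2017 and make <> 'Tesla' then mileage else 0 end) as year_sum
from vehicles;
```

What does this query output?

632493

vin=M52: ✗
vin=M55: ✓ → 77916
vin=M43: ✗
vin=M36: ✗
vin=M44: ✓ → 36455
vin=M63: ✓ → 45665
vin=M54: ✗
vin=M15: ✓ → 191820
vin=M69: ✓ → 247256
vin=M67: ✗
vin=M83: ✓ → 33381
vin=M39: ✗
vin=M48: ✗
year_sum = 77916 + 36455 + 45665 + 191820 + 247256 + 33381 = 632493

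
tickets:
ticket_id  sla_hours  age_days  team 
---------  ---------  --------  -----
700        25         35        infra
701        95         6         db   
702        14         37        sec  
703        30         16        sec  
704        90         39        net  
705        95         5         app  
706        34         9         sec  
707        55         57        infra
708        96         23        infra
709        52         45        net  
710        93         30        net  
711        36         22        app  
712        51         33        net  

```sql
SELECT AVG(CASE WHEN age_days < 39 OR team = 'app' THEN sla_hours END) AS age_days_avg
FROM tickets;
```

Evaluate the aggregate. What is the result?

ticket_id=700: ✓ → 25
ticket_id=701: ✓ → 95
ticket_id=702: ✓ → 14
ticket_id=703: ✓ → 30
ticket_id=704: ✗
ticket_id=705: ✓ → 95
ticket_id=706: ✓ → 34
ticket_id=707: ✗
ticket_id=708: ✓ → 96
ticket_id=709: ✗
ticket_id=710: ✓ → 93
ticket_id=711: ✓ → 36
ticket_id=712: ✓ → 51
age_days_avg = (25 + 95 + 14 + 30 + 95 + 34 + 96 + 93 + 36 + 51) / 10 = 56.9

56.9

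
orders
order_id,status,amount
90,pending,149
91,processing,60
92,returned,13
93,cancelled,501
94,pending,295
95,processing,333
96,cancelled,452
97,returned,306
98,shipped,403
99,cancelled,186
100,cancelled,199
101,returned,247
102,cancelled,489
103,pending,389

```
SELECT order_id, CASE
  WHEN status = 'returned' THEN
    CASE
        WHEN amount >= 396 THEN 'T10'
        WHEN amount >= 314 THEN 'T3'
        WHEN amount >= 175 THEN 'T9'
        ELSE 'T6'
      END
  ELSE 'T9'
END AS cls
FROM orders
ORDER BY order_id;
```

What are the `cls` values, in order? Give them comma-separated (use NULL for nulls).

T9, T9, T6, T9, T9, T9, T9, T9, T9, T9, T9, T9, T9, T9

order_id=90: status='pending' → outer ELSE → T9
order_id=91: status='processing' → outer ELSE → T9
order_id=92: status='returned' → inner[ELSE] → T6
order_id=93: status='cancelled' → outer ELSE → T9
order_id=94: status='pending' → outer ELSE → T9
order_id=95: status='processing' → outer ELSE → T9
order_id=96: status='cancelled' → outer ELSE → T9
order_id=97: status='returned' → inner[amount >= 175] → T9
order_id=98: status='shipped' → outer ELSE → T9
order_id=99: status='cancelled' → outer ELSE → T9
order_id=100: status='cancelled' → outer ELSE → T9
order_id=101: status='returned' → inner[amount >= 175] → T9
order_id=102: status='cancelled' → outer ELSE → T9
order_id=103: status='pending' → outer ELSE → T9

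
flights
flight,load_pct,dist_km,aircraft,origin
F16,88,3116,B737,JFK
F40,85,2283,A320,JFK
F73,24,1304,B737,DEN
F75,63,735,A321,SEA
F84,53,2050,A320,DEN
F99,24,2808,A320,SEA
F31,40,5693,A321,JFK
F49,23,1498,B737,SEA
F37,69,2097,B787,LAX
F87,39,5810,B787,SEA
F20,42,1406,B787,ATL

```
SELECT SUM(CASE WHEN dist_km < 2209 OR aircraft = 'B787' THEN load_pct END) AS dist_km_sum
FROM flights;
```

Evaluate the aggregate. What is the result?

313

flight=F16: ✗
flight=F40: ✗
flight=F73: ✓ → 24
flight=F75: ✓ → 63
flight=F84: ✓ → 53
flight=F99: ✗
flight=F31: ✗
flight=F49: ✓ → 23
flight=F37: ✓ → 69
flight=F87: ✓ → 39
flight=F20: ✓ → 42
dist_km_sum = 24 + 63 + 53 + 23 + 69 + 39 + 42 = 313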